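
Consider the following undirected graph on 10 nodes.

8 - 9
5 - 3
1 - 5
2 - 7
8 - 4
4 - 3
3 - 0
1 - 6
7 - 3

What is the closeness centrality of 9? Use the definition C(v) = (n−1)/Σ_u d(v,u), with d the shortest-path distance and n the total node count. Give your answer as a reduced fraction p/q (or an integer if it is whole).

Distances from 9: 0:4, 1:5, 2:5, 3:3, 4:2, 5:4, 6:6, 7:4, 8:1. Sum = 34.
n = 10, so closeness = 9/34.

9/34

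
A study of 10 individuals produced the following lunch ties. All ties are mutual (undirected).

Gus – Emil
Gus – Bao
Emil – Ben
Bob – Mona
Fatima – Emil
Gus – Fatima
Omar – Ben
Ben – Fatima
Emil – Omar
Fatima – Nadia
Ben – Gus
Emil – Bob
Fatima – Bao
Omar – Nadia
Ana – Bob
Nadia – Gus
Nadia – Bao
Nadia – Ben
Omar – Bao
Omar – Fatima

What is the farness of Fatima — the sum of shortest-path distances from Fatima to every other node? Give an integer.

14

Distances from Fatima: Ana:3, Bao:1, Ben:1, Bob:2, Emil:1, Gus:1, Mona:3, Nadia:1, Omar:1.
Sum = 3 + 1 + 1 + 2 + 1 + 1 + 3 + 1 + 1 = 14.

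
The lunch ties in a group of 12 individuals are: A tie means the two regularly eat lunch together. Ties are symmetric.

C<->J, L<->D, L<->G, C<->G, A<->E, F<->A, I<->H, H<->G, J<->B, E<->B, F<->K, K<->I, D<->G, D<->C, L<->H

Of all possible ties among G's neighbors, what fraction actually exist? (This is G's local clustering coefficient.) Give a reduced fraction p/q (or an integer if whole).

1/2

G's neighbors: C, D, H, and L (k = 4).
Possible neighbor pairs: C(4,2) = 6. Edges among them: C–D, D–L, H–L → e = 3.
Clustering(G) = 3/6 = 1/2.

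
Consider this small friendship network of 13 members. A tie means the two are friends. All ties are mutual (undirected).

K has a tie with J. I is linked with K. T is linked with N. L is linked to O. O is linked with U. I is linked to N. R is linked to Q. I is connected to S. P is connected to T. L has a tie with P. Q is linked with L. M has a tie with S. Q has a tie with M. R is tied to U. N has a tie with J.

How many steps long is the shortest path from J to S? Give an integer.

One shortest route is J – K – I – S, which uses 3 edges, and at distance 2 from J we only reach {I, T}, which does not include S. So d(J,S) = 3.

3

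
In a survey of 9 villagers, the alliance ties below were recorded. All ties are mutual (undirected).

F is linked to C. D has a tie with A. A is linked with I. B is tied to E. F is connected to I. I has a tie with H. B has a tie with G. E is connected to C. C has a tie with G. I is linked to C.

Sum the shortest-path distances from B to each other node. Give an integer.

Distances from B: A:4, C:2, D:5, E:1, F:3, G:1, H:4, I:3.
Sum = 4 + 2 + 5 + 1 + 3 + 1 + 4 + 3 = 23.

23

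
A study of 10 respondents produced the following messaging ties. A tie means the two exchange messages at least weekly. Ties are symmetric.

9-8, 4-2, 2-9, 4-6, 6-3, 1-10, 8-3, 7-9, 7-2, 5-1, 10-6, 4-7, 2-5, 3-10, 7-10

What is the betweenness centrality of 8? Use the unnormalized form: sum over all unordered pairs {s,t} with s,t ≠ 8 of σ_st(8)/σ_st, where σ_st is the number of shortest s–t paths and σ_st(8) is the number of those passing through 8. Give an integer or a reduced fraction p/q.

19/12

Pairs whose geodesics pass through 8 — 3–9: 1; 3–2: 1/3; 9–6: 1/4.
All other pairs contribute 0.
Summing the contributions gives betweenness(8) = 19/12.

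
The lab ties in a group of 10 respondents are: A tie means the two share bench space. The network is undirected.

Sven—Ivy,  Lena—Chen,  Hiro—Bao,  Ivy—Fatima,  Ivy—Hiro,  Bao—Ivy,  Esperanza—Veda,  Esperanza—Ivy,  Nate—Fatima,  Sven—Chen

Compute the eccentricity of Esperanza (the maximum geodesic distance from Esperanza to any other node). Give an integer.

Distances from Esperanza: Bao:2, Chen:3, Fatima:2, Hiro:2, Ivy:1, Lena:4, Nate:3, Sven:2, Veda:1.
The largest is 4 (to Lena), so the eccentricity of Esperanza is 4.

4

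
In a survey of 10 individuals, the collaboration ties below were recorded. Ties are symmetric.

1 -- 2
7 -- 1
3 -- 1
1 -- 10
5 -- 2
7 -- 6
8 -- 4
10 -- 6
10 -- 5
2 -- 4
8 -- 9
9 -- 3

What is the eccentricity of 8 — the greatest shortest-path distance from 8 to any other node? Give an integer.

Distances from 8: 1:3, 2:2, 3:2, 4:1, 5:3, 6:5, 7:4, 9:1, 10:4.
The largest is 5 (to 6), so the eccentricity of 8 is 5.

5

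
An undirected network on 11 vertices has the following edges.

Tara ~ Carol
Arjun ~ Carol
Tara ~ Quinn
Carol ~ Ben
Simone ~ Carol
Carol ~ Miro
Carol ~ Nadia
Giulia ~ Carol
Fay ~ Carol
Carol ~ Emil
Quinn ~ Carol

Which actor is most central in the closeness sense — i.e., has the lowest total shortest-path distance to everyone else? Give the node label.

Carol

Farness (sum of distances to all others) for each node — Arjun:19, Ben:19, Carol:10, Emil:19, Fay:19, Giulia:19, Miro:19, Nadia:19, Quinn:18, Simone:19, Tara:18.
The smallest farness is 10, for Carol, so Carol has the highest closeness.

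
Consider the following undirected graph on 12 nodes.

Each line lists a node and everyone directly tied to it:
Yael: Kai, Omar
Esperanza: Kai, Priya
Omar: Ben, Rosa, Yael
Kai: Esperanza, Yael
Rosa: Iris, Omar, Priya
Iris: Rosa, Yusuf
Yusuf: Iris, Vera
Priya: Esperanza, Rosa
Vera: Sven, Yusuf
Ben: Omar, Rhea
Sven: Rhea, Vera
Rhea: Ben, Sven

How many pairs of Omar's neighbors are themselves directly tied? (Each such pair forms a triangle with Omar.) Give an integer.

0

Omar's neighbors are Ben, Rosa, and Yael, but none of them are tied to each other, so no triangle contains Omar.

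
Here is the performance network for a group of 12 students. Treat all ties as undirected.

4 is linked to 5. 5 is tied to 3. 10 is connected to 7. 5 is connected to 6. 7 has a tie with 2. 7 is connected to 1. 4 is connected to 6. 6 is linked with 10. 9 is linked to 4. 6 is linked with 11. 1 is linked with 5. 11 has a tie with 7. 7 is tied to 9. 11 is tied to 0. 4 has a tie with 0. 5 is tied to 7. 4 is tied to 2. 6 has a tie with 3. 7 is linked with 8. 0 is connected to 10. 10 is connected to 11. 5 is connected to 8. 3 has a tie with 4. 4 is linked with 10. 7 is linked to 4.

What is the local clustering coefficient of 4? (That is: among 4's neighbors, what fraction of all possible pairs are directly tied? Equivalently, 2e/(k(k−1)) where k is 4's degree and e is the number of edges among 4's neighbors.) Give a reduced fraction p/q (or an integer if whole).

9/28

4's neighbors: 0, 2, 3, 5, 6, 7, 9, and 10 (k = 8).
Possible neighbor pairs: C(8,2) = 28. Edges among them: 0–10, 2–7, 3–5, 3–6, 5–6, 5–7, 6–10, 7–9, 7–10 → e = 9.
Clustering(4) = 9/28.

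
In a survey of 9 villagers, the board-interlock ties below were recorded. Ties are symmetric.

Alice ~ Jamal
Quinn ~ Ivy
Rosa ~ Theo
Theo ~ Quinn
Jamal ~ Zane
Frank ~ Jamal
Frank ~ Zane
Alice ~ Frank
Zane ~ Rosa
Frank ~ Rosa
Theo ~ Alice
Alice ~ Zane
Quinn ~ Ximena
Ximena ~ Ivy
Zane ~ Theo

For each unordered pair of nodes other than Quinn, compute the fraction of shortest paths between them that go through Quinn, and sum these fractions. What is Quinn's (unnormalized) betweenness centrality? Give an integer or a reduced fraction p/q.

12

Pairs whose geodesics pass through Quinn — Jamal–Ximena: 2/2; Jamal–Ivy: 2/2; Alice–Ximena: 1; Alice–Ivy: 1; Zane–Ximena: 1; Zane–Ivy: 1; Theo–Ximena: 1; Theo–Ivy: 1; Rosa–Ximena: 1; Rosa–Ivy: 1; Frank–Ximena: 3/3; Frank–Ivy: 3/3.
All other pairs contribute 0.
Summing the contributions gives betweenness(Quinn) = 12.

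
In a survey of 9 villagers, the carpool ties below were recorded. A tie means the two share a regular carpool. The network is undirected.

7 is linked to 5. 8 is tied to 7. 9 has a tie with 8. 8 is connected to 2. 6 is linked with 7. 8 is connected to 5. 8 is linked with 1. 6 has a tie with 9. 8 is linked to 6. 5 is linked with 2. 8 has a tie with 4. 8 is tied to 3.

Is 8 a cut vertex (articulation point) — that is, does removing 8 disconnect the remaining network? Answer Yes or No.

Removing 8 leaves {2, 5, 6, 7, and 9} with no path to {4}, so the network splits into 4 components. 8 is a cut vertex.

Yes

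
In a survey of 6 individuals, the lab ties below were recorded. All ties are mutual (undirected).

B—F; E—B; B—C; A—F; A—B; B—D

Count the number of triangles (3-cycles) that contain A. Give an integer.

A's neighbors: B and F.
Neighbor pairs that are themselves tied: A–B–F. Each forms one triangle with A, for 1 in total.

1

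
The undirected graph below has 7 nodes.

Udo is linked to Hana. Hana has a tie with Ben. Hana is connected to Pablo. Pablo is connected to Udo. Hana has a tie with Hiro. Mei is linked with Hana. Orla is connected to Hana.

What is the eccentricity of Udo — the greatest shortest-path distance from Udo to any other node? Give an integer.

Distances from Udo: Ben:2, Hana:1, Hiro:2, Mei:2, Orla:2, Pablo:1.
The largest is 2 (to Mei, Ben, Orla, and Hiro), so the eccentricity of Udo is 2.

2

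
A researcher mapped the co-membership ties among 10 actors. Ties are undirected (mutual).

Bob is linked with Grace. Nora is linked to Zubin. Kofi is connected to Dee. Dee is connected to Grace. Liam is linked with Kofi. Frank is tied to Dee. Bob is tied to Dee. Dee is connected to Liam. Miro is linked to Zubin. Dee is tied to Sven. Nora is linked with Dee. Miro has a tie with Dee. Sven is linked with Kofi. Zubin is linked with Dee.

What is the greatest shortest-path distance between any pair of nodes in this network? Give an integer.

Eccentricity of each node (its greatest distance to any other): Bob:2, Dee:1, Frank:2, Grace:2, Kofi:2, Liam:2, Miro:2, Nora:2, Sven:2, Zubin:2.
The maximum eccentricity is 2, realized for instance by the pair Nora–Kofi via Nora – Dee – Kofi. So the diameter is 2.

2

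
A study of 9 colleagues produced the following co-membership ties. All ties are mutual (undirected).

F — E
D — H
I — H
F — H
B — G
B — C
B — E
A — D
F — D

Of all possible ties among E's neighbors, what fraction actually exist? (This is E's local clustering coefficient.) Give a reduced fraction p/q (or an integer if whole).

E's neighbors: B and F (k = 2).
Possible neighbor pairs: C(2,2) = 1. Edges among them: none → e = 0.
Clustering(E) = 0/1.

0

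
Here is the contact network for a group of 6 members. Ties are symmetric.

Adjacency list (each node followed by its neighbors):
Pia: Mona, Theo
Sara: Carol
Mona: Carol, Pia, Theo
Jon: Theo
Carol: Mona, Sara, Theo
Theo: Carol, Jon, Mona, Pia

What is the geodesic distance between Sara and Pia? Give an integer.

One shortest route is Sara – Carol – Theo – Pia, which uses 3 edges, and at distance 2 from Sara we only reach {Mona, Theo}, which does not include Pia. So d(Sara,Pia) = 3.

3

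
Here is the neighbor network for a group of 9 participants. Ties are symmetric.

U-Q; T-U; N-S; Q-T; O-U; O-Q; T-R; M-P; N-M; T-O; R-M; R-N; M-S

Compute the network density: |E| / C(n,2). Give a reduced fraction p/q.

13/36

There are 13 edges and 9 nodes, so the maximum possible is C(9,2) = 36.
Density = 13/36.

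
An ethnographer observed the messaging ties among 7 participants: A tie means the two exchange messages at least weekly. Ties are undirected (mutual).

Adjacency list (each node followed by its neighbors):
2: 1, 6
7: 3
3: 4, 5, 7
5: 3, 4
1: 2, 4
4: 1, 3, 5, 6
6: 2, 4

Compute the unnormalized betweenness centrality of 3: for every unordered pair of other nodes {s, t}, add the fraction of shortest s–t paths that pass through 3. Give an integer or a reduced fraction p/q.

5

Pairs whose geodesics pass through 3 — 5–7: 1; 4–7: 1; 1–7: 1; 7–2: 2/2; 7–6: 1.
All other pairs contribute 0.
Summing the contributions gives betweenness(3) = 5.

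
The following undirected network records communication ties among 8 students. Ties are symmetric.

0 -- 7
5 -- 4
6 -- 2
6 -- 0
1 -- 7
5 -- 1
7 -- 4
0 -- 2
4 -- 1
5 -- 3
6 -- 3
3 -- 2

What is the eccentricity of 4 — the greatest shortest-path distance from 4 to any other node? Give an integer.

3

Distances from 4: 0:2, 1:1, 2:3, 3:2, 5:1, 6:3, 7:1.
The largest is 3 (to 6 and 2), so the eccentricity of 4 is 3.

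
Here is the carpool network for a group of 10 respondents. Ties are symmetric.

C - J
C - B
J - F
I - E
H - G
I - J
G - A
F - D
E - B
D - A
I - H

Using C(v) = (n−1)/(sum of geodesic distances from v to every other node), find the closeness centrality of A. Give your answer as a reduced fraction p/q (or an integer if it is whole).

Distances from A: B:5, C:4, D:1, E:4, F:2, G:1, H:2, I:3, J:3. Sum = 25.
n = 10, so closeness = 9/25.

9/25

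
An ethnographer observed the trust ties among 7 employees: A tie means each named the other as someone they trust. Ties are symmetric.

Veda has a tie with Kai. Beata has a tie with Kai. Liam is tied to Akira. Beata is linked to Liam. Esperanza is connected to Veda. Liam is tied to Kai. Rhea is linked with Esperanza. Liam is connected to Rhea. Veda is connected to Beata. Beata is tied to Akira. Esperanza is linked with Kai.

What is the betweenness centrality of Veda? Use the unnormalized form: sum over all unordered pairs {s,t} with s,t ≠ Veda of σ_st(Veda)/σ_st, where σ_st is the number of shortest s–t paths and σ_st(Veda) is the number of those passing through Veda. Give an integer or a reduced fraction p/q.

3/4

Pairs whose geodesics pass through Veda — Beata–Esperanza: 1/2; Esperanza–Akira: 1/4.
All other pairs contribute 0.
Summing the contributions gives betweenness(Veda) = 3/4.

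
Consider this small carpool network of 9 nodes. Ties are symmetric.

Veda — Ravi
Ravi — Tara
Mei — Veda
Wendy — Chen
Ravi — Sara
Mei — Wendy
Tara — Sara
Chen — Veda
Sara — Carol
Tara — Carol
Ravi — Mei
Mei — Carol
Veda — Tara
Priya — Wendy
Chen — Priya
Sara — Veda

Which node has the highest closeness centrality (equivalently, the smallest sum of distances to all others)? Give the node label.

Veda

Farness (sum of distances to all others) for each node — Carol:15, Chen:14, Mei:12, Priya:18, Ravi:13, Sara:14, Tara:14, Veda:11, Wendy:15.
The smallest farness is 11, for Veda, so Veda has the highest closeness.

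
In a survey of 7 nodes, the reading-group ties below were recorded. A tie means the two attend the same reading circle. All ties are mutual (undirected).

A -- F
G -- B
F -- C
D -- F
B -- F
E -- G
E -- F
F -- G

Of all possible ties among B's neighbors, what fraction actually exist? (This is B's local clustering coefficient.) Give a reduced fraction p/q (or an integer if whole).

B's neighbors: F and G (k = 2).
Possible neighbor pairs: C(2,2) = 1. Edges among them: F–G → e = 1.
Clustering(B) = 1/1.

1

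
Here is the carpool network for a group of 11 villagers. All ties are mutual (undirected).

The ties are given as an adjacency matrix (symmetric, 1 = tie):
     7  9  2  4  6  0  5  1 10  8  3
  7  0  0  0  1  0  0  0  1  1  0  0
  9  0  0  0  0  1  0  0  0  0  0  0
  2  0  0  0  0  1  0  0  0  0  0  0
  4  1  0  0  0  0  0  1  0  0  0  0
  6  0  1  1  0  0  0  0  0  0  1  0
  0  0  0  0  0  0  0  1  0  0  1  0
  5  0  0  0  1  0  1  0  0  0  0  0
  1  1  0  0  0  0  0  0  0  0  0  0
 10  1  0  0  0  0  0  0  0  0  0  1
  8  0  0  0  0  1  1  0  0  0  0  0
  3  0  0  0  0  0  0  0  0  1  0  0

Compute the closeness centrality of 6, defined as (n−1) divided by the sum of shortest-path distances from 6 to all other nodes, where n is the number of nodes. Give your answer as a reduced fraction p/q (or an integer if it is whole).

Distances from 6: 0:2, 1:6, 2:1, 3:7, 4:4, 5:3, 7:5, 8:1, 9:1, 10:6. Sum = 36.
n = 11, so closeness = 10/36 = 5/18.

5/18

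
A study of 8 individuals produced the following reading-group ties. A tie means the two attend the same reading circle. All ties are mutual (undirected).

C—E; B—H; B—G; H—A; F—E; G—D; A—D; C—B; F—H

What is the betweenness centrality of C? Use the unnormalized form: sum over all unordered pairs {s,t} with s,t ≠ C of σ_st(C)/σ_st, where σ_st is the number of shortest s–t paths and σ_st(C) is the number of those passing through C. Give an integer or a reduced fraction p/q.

Pairs whose geodesics pass through C — D–E: 1/2; G–E: 1; B–E: 1.
All other pairs contribute 0.
Summing the contributions gives betweenness(C) = 5/2.

5/2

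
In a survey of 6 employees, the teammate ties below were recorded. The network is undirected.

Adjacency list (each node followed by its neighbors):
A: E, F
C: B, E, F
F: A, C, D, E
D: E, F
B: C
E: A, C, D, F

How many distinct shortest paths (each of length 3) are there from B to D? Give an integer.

The shortest distance is 3. The length-3 paths are: B–C–F–D; B–C–E–D.
That gives 2 distinct shortest paths.

2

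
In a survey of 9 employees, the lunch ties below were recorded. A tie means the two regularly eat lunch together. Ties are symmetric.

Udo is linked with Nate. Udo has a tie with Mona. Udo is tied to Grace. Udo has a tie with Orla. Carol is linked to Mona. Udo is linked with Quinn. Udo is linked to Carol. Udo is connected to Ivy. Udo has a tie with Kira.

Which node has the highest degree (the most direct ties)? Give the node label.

Degrees — Carol:2, Grace:1, Ivy:1, Kira:1, Mona:2, Nate:1, Orla:1, Quinn:1, Udo:8.
The maximum is 8, attained only by Udo.

Udo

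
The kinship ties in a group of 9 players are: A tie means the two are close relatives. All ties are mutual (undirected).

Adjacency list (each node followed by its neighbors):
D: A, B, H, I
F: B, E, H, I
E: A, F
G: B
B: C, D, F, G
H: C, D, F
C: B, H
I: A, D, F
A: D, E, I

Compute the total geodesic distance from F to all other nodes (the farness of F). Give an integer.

12

Distances from F: A:2, B:1, C:2, D:2, E:1, G:2, H:1, I:1.
Sum = 2 + 1 + 2 + 2 + 1 + 2 + 1 + 1 = 12.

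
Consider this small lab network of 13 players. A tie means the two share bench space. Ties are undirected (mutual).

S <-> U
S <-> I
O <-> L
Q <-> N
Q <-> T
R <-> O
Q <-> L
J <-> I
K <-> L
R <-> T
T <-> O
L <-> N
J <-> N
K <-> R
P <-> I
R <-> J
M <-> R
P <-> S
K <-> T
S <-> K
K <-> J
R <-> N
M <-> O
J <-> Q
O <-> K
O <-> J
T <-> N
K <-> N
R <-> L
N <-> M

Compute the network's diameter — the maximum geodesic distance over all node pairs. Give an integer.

Eccentricity of each node (its greatest distance to any other): I:3, J:3, K:2, L:3, M:4, N:3, O:3, P:4, Q:4, R:3, S:3, T:3, U:4.
The maximum eccentricity is 4, realized for instance by the pair M–U via M – R – K – S – U. So the diameter is 4.

4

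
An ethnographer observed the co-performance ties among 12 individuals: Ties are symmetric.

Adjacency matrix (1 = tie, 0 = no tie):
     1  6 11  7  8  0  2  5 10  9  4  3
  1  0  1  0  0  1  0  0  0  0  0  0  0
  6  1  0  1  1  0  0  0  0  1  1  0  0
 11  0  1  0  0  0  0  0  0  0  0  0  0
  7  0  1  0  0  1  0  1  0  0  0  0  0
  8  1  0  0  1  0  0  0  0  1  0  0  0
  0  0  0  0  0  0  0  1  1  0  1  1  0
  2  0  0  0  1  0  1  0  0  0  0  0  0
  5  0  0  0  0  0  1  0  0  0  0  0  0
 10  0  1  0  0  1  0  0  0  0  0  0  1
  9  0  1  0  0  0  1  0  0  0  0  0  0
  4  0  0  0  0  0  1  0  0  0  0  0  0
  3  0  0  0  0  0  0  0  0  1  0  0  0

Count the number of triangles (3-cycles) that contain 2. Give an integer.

0

2's neighbors are 0 and 7, but none of them are tied to each other, so no triangle contains 2.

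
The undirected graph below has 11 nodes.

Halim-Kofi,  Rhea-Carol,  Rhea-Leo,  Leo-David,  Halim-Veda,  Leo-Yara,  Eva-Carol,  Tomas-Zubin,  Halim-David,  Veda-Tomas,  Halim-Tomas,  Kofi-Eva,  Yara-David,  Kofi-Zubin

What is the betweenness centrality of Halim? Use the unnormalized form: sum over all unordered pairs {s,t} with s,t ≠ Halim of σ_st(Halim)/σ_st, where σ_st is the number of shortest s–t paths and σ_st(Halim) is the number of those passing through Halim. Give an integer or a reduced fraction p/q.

20

Pairs whose geodesics pass through Halim — Veda–Kofi: 1; Veda–Eva: 1; Veda–Carol: 1; Veda–Rhea: 1; Veda–Leo: 1; Veda–Yara: 1; Veda–David: 1; Tomas–Kofi: 1/2; Tomas–Eva: 1/2; Tomas–Carol: 1/2; Tomas–Rhea: 1; Tomas–Leo: 1; Tomas–Yara: 1; Tomas–David: 1 … (+8 more pairs).
All other pairs contribute 0.
Summing the contributions gives betweenness(Halim) = 20.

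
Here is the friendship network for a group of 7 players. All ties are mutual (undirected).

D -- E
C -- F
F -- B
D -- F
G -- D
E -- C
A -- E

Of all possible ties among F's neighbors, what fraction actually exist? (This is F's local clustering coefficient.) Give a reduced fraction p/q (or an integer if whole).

0

F's neighbors: B, C, and D (k = 3).
Possible neighbor pairs: C(3,2) = 3. Edges among them: none → e = 0.
Clustering(F) = 0/3 = 0.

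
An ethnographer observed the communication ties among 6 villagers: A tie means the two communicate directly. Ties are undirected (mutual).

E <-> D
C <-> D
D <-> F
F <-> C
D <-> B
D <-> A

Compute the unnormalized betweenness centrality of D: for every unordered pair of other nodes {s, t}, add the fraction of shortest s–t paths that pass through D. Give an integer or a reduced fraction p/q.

9

Pairs whose geodesics pass through D — B–F: 1; B–A: 1; B–C: 1; B–E: 1; F–A: 1; F–E: 1; A–C: 1; A–E: 1; C–E: 1.
All other pairs contribute 0.
Summing the contributions gives betweenness(D) = 9.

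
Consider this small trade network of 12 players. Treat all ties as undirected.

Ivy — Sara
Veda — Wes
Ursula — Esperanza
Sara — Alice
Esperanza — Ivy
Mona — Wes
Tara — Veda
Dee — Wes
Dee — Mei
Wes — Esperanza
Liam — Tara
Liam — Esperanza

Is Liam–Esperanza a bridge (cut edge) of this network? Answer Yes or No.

Even without that edge, Liam still reaches Esperanza via Liam – Tara – Veda – Wes – Esperanza, so the network stays connected. Not a bridge.

No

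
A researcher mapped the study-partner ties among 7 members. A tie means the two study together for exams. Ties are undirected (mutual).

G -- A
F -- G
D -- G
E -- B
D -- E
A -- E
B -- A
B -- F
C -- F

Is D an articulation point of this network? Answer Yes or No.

No

Even without D, every remaining node can still reach every other (the residual graph is connected), so D is not a cut vertex.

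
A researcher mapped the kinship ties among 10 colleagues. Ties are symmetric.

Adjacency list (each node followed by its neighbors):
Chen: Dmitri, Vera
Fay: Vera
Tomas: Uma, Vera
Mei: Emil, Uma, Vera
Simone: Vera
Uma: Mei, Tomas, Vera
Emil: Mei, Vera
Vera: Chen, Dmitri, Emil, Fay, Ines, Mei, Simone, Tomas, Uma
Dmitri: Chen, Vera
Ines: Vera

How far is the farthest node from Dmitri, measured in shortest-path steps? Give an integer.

2

Distances from Dmitri: Chen:1, Emil:2, Fay:2, Ines:2, Mei:2, Simone:2, Tomas:2, Uma:2, Vera:1.
The largest is 2 (to Mei, Uma, Ines, Tomas, Fay, Simone, and Emil), so the eccentricity of Dmitri is 2.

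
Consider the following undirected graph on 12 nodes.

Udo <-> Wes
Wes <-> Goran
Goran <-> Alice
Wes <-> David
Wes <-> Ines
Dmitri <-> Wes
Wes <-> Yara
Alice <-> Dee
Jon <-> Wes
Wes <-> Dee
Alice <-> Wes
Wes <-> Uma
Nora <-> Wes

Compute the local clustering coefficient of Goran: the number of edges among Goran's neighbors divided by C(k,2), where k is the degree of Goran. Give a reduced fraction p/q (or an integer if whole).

Goran's neighbors: Alice and Wes (k = 2).
Possible neighbor pairs: C(2,2) = 1. Edges among them: Alice–Wes → e = 1.
Clustering(Goran) = 1/1.

1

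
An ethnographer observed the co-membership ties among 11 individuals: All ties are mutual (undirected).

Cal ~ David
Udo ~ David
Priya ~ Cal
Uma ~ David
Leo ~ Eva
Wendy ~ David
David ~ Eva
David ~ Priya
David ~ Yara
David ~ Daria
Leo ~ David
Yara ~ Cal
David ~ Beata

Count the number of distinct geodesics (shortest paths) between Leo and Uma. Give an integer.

1

The shortest distance is 2, and the only length-2 path is Leo–David–Uma. So there is exactly 1 shortest path.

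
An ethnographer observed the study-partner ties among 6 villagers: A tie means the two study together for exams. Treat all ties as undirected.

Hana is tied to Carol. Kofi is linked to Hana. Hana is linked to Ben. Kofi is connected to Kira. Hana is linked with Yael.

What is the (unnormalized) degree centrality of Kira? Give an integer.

Kira is directly tied to Kofi. That is 1 neighbor, so the degree of Kira is 1.

1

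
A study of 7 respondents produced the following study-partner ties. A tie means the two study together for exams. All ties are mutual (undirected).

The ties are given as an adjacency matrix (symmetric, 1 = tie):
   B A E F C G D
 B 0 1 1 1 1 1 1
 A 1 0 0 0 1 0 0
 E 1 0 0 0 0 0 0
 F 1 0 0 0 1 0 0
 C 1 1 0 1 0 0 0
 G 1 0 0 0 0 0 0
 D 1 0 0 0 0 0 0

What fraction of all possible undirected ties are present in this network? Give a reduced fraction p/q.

8/21

There are 8 edges and 7 nodes, so the maximum possible is C(7,2) = 21.
Density = 8/21.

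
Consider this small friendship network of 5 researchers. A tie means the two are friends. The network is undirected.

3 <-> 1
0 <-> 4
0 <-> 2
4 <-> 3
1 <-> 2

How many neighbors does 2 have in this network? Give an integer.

2

2 is directly tied to 0 and 1. That is 2 neighbors, so the degree of 2 is 2.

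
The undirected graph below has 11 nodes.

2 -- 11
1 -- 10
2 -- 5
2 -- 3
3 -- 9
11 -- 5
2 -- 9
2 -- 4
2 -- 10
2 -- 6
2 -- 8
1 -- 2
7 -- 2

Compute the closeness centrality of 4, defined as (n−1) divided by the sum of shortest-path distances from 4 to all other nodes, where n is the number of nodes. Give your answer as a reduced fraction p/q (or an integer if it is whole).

Distances from 4: 1:2, 2:1, 3:2, 5:2, 6:2, 7:2, 8:2, 9:2, 10:2, 11:2. Sum = 19.
n = 11, so closeness = 10/19.

10/19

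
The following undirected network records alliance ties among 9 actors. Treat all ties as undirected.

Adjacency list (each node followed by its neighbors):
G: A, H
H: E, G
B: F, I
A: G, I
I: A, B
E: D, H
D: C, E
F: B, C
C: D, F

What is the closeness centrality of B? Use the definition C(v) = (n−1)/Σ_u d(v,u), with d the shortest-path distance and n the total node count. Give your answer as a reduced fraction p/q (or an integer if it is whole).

2/5

Distances from B: A:2, C:2, D:3, E:4, F:1, G:3, H:4, I:1. Sum = 20.
n = 9, so closeness = 8/20 = 2/5.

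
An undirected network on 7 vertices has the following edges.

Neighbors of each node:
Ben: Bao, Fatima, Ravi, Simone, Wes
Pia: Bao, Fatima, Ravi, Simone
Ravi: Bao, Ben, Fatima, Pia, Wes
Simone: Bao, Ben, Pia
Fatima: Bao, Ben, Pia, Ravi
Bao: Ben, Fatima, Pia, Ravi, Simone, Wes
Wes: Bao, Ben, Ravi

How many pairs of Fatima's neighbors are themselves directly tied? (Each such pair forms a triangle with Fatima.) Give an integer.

Fatima's neighbors: Bao, Ben, Pia, and Ravi.
Neighbor pairs that are themselves tied: Fatima–Bao–Ben; Fatima–Bao–Pia; Fatima–Bao–Ravi; Fatima–Ben–Ravi; Fatima–Pia–Ravi. Each forms one triangle with Fatima, for 5 in total.

5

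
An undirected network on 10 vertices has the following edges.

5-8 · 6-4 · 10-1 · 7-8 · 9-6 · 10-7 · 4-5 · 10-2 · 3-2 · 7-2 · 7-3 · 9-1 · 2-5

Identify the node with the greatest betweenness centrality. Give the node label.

5

Unnormalized betweenness of each node: 1:35/6, 2:53/6, 3:0, 4:37/6, 5:29/3, 6:7/2, 7:11/2, 8:4/3, 9:10/3, 10:53/6.
5 has the largest value, 29/3, making it the main broker — the node through which the most shortest paths run.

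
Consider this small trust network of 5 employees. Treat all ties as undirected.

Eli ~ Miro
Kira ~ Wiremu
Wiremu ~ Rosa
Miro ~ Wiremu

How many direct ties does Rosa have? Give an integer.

1

Rosa is directly tied to Wiremu. That is 1 neighbor, so the degree of Rosa is 1.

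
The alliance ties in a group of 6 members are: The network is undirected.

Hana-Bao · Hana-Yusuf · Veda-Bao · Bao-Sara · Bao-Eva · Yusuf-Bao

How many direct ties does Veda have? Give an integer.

1

Veda is directly tied to Bao. That is 1 neighbor, so the degree of Veda is 1.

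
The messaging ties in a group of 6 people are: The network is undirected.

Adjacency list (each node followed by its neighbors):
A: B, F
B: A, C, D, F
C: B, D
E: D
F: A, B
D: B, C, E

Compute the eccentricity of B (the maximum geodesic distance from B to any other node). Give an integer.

Distances from B: A:1, C:1, D:1, E:2, F:1.
The largest is 2 (to E), so the eccentricity of B is 2.

2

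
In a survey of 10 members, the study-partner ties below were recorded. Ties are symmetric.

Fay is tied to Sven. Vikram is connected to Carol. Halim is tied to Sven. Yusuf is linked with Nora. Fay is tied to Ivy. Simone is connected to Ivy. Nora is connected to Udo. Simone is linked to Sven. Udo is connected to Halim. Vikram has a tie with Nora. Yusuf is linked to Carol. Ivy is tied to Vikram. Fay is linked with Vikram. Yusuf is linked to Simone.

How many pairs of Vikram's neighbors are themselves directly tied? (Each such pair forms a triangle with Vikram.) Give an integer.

Vikram's neighbors: Carol, Fay, Ivy, and Nora.
Neighbor pairs that are themselves tied: Vikram–Fay–Ivy. Each forms one triangle with Vikram, for 1 in total.

1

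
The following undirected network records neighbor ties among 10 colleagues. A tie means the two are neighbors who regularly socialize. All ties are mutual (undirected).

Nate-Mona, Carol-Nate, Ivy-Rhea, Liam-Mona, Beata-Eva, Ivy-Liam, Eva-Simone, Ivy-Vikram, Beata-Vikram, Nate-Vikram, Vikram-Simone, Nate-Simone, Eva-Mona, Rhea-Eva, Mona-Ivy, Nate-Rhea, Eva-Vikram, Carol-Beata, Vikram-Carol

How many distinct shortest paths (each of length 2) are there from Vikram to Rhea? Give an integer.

3

The shortest distance is 2. The length-2 paths are: Vikram–Nate–Rhea; Vikram–Ivy–Rhea; Vikram–Eva–Rhea.
That gives 3 distinct shortest paths.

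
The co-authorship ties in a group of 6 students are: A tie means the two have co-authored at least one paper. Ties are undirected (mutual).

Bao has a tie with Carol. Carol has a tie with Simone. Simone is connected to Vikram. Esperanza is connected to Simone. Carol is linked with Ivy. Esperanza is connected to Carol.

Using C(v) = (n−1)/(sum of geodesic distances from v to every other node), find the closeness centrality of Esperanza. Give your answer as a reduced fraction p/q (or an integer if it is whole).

Distances from Esperanza: Bao:2, Carol:1, Ivy:2, Simone:1, Vikram:2. Sum = 8.
n = 6, so closeness = 5/8.

5/8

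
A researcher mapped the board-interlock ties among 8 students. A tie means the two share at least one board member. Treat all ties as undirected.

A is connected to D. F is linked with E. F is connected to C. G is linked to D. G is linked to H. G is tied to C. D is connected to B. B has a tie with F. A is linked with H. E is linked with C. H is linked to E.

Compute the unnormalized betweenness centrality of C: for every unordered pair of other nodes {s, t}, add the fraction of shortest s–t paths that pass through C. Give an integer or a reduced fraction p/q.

7/4

Pairs whose geodesics pass through C — D–E: 1/4; F–G: 1; E–G: 1/2.
All other pairs contribute 0.
Summing the contributions gives betweenness(C) = 7/4.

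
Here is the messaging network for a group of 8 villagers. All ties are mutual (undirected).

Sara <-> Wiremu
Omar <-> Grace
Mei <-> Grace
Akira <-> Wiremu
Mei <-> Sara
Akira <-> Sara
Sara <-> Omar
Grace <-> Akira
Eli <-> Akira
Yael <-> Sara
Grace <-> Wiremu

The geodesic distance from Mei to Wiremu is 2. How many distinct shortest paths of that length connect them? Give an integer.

2

The shortest distance is 2. The length-2 paths are: Mei–Grace–Wiremu; Mei–Sara–Wiremu.
That gives 2 distinct shortest paths.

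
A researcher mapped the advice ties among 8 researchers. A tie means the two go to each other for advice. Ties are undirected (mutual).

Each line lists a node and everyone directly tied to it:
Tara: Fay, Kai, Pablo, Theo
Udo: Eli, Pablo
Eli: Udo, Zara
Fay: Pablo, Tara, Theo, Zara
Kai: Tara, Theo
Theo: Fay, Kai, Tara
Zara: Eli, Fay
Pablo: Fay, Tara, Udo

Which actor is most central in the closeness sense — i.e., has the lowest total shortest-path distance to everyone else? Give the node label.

Fay

Farness (sum of distances to all others) for each node — Eli:16, Fay:10, Kai:16, Pablo:11, Tara:11, Theo:13, Udo:14, Zara:13.
The smallest farness is 10, for Fay, so Fay has the highest closeness.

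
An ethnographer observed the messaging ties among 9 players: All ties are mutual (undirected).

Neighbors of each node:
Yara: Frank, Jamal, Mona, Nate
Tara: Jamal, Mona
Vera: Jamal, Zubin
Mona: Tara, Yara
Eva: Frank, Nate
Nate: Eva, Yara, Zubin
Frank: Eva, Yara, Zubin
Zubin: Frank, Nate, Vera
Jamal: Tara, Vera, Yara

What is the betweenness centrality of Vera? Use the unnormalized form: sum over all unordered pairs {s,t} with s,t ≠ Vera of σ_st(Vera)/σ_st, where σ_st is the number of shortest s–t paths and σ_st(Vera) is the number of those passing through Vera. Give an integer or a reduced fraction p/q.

2

Pairs whose geodesics pass through Vera — Zubin–Jamal: 1; Zubin–Tara: 1.
All other pairs contribute 0.
Summing the contributions gives betweenness(Vera) = 2.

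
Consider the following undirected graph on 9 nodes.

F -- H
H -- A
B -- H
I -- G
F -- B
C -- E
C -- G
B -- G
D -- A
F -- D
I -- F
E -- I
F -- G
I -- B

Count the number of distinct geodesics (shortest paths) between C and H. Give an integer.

2

The shortest distance is 3. The length-3 paths are: C–G–F–H; C–G–B–H.
That gives 2 distinct shortest paths.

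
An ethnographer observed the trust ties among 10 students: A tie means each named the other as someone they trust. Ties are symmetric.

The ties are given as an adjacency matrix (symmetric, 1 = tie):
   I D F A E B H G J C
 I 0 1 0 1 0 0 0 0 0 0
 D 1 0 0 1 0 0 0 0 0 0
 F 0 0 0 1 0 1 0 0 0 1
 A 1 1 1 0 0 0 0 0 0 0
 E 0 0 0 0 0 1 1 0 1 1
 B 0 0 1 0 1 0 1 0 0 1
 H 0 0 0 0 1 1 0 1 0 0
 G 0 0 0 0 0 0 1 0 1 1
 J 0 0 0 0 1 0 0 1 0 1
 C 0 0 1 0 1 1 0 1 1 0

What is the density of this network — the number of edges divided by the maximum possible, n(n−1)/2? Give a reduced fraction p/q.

There are 16 edges and 10 nodes, so the maximum possible is C(10,2) = 45.
Density = 16/45.

16/45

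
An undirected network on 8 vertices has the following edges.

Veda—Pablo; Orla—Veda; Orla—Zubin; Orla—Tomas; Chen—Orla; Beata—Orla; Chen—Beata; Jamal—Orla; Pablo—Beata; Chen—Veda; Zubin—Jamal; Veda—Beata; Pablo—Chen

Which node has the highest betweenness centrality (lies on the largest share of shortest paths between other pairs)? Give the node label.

Orla

Unnormalized betweenness of each node: Beata:4/3, Chen:4/3, Jamal:0, Orla:14, Pablo:0, Tomas:0, Veda:4/3, Zubin:0.
Orla has the largest value, 14, making it the main broker — the node through which the most shortest paths run.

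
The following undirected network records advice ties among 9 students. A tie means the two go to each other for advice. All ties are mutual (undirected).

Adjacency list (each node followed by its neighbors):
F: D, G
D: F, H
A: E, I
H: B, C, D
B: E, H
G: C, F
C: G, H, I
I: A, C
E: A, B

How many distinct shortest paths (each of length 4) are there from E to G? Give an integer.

2

The shortest distance is 4. The length-4 paths are: E–A–I–C–G; E–B–H–C–G.
That gives 2 distinct shortest paths.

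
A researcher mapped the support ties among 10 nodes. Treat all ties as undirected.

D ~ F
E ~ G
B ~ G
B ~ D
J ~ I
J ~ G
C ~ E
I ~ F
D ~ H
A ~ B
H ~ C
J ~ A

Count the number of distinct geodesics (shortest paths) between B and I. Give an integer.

3

The shortest distance is 3. The length-3 paths are: B–G–J–I; B–A–J–I; B–D–F–I.
That gives 3 distinct shortest paths.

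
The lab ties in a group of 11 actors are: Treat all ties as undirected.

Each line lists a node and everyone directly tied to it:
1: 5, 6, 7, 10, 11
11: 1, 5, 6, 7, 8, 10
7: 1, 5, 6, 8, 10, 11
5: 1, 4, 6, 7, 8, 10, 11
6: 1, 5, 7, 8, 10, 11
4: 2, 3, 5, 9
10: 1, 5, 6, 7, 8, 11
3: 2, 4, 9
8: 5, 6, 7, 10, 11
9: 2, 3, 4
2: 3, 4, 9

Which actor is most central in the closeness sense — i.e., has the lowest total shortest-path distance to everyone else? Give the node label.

5

Farness (sum of distances to all others) for each node — 1:18, 2:23, 3:23, 4:16, 5:13, 6:17, 7:17, 8:18, 9:23, 10:17, 11:17.
The smallest farness is 13, for 5, so 5 has the highest closeness.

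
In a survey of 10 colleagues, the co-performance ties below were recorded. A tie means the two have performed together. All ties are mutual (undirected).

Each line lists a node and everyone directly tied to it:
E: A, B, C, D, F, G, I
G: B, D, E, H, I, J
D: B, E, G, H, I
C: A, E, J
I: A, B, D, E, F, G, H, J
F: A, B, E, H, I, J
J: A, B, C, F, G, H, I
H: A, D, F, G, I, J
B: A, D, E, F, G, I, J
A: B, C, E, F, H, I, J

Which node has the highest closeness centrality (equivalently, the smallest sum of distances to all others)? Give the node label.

I

Farness (sum of distances to all others) for each node — A:11, B:11, C:15, D:13, E:11, F:12, G:12, H:12, I:10, J:11.
The smallest farness is 10, for I, so I has the highest closeness.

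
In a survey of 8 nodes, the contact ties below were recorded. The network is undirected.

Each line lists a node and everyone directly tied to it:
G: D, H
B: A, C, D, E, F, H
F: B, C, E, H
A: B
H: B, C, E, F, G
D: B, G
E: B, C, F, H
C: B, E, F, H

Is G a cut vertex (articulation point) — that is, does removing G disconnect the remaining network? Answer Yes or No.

Even without G, every remaining node can still reach every other (the residual graph is connected), so G is not a cut vertex.

No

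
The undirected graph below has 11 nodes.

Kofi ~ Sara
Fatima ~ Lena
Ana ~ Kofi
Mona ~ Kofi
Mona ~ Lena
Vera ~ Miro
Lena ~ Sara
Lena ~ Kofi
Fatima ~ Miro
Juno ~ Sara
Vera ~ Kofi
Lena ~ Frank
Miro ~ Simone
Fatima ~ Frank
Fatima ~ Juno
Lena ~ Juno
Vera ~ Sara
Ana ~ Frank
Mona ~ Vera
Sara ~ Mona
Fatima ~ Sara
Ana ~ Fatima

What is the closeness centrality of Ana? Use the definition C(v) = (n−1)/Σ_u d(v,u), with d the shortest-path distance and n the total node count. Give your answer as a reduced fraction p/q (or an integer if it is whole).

Distances from Ana: Fatima:1, Frank:1, Juno:2, Kofi:1, Lena:2, Miro:2, Mona:2, Sara:2, Simone:3, Vera:2. Sum = 18.
n = 11, so closeness = 10/18 = 5/9.

5/9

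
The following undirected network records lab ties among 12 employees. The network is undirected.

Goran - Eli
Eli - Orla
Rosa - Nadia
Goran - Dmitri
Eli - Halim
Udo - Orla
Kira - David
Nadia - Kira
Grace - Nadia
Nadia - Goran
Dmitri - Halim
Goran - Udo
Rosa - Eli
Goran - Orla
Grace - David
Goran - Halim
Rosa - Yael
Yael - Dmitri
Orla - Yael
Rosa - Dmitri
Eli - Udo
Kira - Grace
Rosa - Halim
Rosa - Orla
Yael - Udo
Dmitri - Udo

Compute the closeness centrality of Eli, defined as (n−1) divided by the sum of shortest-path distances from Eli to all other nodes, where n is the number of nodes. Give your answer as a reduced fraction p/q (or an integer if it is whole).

11/21

Distances from Eli: David:4, Dmitri:2, Goran:1, Grace:3, Halim:1, Kira:3, Nadia:2, Orla:1, Rosa:1, Udo:1, Yael:2. Sum = 21.
n = 12, so closeness = 11/21.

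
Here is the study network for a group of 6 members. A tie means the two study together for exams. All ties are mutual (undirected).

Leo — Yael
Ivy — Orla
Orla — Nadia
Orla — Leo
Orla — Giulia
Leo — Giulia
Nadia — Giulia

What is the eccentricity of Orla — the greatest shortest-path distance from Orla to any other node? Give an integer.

2

Distances from Orla: Giulia:1, Ivy:1, Leo:1, Nadia:1, Yael:2.
The largest is 2 (to Yael), so the eccentricity of Orla is 2.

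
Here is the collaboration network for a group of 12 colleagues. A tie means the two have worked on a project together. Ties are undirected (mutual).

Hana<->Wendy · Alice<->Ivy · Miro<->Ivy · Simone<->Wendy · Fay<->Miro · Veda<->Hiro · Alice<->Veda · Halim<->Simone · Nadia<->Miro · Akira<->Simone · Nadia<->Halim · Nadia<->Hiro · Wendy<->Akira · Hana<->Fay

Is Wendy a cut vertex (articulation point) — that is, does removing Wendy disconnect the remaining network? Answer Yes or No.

Even without Wendy, every remaining node can still reach every other (the residual graph is connected), so Wendy is not a cut vertex.

No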